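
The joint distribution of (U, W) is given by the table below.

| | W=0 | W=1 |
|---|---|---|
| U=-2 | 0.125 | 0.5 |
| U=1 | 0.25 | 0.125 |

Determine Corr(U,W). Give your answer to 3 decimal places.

E[U] = -0.875,  E[W] = 0.625
E[UW] = -0.875
cov(U,W) = E[UW] − E[U]E[W] = -0.875 − (-0.875)(0.625) = -0.328125
V(U) = 2.109375,  V(W) = 0.234375
ρ = -0.328125 / √(2.109375·0.234375) ≈ -0.467

-0.467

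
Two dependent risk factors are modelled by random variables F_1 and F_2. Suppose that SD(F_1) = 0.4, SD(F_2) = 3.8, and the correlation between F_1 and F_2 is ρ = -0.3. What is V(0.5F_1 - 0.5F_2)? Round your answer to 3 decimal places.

V(F_1) = (0.4)² = 0.16;  V(F_2) = (3.8)² = 14.44
cov(F_1,F_2) = ρ·SD(F_1)·SD(F_2) = -0.3·0.4·3.8 = -0.456
V(0.5F_1 - 0.5F_2) = (0.5)²·V(F_1) + (-0.5)²·V(F_2) + 2·(0.5)·(-0.5)·cov(F_1,F_2)
= 0.25·0.16 + 0.25·14.44 + -0.5·-0.456 = 3.878

3.878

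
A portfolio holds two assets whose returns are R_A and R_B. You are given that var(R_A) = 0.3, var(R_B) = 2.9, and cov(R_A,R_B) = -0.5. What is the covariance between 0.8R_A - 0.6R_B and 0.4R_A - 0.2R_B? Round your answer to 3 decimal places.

cov(0.8R_A - 0.6R_B, 0.4R_A - 0.2R_B) = (0.8)(0.4)var(R_A) + (-0.6)(-0.2)var(R_B) + [(0.8)(-0.2) + (-0.6)(0.4)]cov(R_A,R_B)
= 0.32·0.3 + 0.12·2.9 + -0.4·-0.5 = 0.644

0.644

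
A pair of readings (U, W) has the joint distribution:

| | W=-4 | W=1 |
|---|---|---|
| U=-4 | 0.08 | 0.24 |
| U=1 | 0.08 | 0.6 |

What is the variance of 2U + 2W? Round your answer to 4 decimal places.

40.9600

E[U] = -0.6,  E[W] = 0.2,  E[UW] = 0.6
var(U) = 5.8 − (-0.6)² = 5.44;  var(W) = 3.4 − (0.2)² = 3.36
cov(U,W) = 0.6 − (-0.6)(0.2) = 0.72
var(2U + 2W) = (2)²·5.44 + (2)²·3.36 + 2·(2)·(2)·0.72 = 40.96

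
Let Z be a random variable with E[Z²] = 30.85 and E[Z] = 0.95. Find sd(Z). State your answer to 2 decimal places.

5.47

V(Z) = 30.85 − (0.95)² = 29.9475
sd(Z) = √29.9475 ≈ 5.47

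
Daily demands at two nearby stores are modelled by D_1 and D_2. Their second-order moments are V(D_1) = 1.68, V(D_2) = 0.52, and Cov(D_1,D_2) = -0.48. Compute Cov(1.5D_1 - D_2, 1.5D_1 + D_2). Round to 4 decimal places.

3.2600

Cov(1.5D_1 - D_2, 1.5D_1 + D_2) = (1.5)(1.5)V(D_1) + (-1)(1)V(D_2) + [(1.5)(1) + (-1)(1.5)]Cov(D_1,D_2)
= 2.25·1.68 + -1·0.52 + 0·-0.48 = 3.26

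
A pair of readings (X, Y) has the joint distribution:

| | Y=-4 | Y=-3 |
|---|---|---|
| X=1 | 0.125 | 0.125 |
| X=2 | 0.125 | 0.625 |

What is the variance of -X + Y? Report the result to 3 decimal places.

E[X] = 1.75,  E[Y] = -3.25,  E[XY] = -5.625
V(X) = 3.25 − (1.75)² = 0.1875;  V(Y) = 10.75 − (-3.25)² = 0.1875
Cov(X,Y) = -5.625 − (1.75)(-3.25) = 0.0625
V(-X + Y) = (-1)²·0.1875 + (1)²·0.1875 + 2·(-1)·(1)·0.0625 = 0.25

0.250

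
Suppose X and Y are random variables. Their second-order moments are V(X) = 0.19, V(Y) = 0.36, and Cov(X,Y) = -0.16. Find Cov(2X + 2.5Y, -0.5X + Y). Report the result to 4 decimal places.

0.5900

Cov(2X + 2.5Y, -0.5X + Y) = (2)(-0.5)V(X) + (2.5)(1)V(Y) + [(2)(1) + (2.5)(-0.5)]Cov(X,Y)
= -1·0.19 + 2.5·0.36 + 0.75·-0.16 = 0.59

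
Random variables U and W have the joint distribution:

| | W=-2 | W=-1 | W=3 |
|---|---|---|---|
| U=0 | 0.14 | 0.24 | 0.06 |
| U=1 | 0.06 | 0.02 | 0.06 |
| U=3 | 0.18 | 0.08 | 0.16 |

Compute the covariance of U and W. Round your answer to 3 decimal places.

0.524

E[U] = 1.4,  E[W] = -0.26
E[UW] = 0.16
Cov(U,W) = E[UW] − E[U]E[W] = 0.16 − (1.4)(-0.26) = 0.524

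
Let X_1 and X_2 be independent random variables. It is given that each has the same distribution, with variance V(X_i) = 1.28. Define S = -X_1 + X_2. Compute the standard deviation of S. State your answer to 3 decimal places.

1.600

By independence, V(S) = (-1)²V(X_1) + (1)²V(X_2)
= (-1)²·1.28 + (1)²·1.28 = 2.56
SD(S) = √2.56 ≈ 1.600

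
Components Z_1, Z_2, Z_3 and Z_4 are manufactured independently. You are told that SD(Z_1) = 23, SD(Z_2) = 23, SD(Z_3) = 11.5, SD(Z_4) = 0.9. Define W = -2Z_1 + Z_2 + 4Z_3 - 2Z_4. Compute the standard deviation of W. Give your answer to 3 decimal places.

69.023

Var(Z_1) = 529, Var(Z_2) = 529, Var(Z_3) = 132.25, Var(Z_4) = 0.81
By independence, Var(W) = (-2)²Var(Z_1) + (1)²Var(Z_2) + (4)²Var(Z_3) + (-2)²Var(Z_4)
= (-2)²·529 + (1)²·529 + (4)²·132.25 + (-2)²·0.81 = 4764.24
SD(W) = √4764.24 ≈ 69.023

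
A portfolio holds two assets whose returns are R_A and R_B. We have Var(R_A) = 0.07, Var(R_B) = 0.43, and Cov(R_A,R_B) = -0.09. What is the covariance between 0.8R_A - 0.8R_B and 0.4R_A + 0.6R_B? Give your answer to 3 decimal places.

Cov(0.8R_A - 0.8R_B, 0.4R_A + 0.6R_B) = (0.8)(0.4)Var(R_A) + (-0.8)(0.6)Var(R_B) + [(0.8)(0.6) + (-0.8)(0.4)]Cov(R_A,R_B)
= 0.32·0.07 + -0.48·0.43 + 0.16·-0.09 = -0.1984

-0.198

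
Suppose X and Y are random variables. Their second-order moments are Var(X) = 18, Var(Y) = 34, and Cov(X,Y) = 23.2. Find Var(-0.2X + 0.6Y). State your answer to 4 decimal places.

7.3920

Var(-0.2X + 0.6Y) = (-0.2)²·Var(X) + (0.6)²·Var(Y) + 2·(-0.2)·(0.6)·Cov(X,Y)
= 0.04·18 + 0.36·34 + -0.24·23.2 = 7.392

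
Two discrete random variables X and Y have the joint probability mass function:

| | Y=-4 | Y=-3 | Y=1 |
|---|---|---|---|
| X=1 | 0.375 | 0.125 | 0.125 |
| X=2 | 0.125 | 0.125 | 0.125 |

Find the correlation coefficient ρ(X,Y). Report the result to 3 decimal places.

0.188

E[X] = 1.375,  E[Y] = -2.5
E[XY] = -3.25
Cov(X,Y) = E[XY] − E[X]E[Y] = -3.25 − (1.375)(-2.5) = 0.1875
Var(X) = 0.234375,  Var(Y) = 4.25
ρ = 0.1875 / √(0.234375·4.25) ≈ 0.188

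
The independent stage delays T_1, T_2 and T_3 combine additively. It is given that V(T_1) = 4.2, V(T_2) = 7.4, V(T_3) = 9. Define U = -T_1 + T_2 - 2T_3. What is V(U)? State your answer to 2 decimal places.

By independence, V(U) = (-1)²V(T_1) + (1)²V(T_2) + (-2)²V(T_3)
= (-1)²·4.2 + (1)²·7.4 + (-2)²·9 = 47.6

47.60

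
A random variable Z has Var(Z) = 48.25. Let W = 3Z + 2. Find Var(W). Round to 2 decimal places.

Var(3Z + 2) = (3)²·Var(Z) = 9·48.25 = 434.25

434.25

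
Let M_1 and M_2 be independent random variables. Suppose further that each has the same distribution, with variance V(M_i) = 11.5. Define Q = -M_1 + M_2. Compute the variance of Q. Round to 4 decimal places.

By independence, V(Q) = (-1)²V(M_1) + (1)²V(M_2)
= (-1)²·11.5 + (1)²·11.5 = 23

23.0000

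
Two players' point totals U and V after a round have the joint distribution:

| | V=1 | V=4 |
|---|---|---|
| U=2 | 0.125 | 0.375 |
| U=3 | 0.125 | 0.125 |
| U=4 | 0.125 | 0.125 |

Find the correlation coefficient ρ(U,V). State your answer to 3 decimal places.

-0.234

E[U] = 2.75,  E[V] = 2.875
E[UV] = 7.625
Cov(U,V) = E[UV] − E[U]E[V] = 7.625 − (2.75)(2.875) = -0.28125
var(U) = 0.6875,  var(V) = 2.109375
ρ = -0.28125 / √(0.6875·2.109375) ≈ -0.234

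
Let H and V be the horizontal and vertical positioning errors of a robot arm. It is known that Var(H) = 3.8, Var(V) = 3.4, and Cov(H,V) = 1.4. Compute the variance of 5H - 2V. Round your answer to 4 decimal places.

Var(5H - 2V) = (5)²·Var(H) + (-2)²·Var(V) + 2·(5)·(-2)·Cov(H,V)
= 25·3.8 + 4·3.4 + -20·1.4 = 80.6

80.6000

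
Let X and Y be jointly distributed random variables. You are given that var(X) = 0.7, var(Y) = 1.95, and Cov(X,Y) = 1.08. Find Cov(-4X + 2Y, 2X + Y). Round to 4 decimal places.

Cov(-4X + 2Y, 2X + Y) = (-4)(2)var(X) + (2)(1)var(Y) + [(-4)(1) + (2)(2)]Cov(X,Y)
= -8·0.7 + 2·1.95 + 0·1.08 = -1.7

-1.7000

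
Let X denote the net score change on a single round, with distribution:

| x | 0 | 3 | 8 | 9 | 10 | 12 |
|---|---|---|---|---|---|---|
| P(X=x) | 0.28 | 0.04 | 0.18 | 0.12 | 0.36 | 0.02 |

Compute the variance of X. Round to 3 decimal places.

E[X] = (0)(0.28) + (3)(0.04) + (8)(0.18) + (9)(0.12) + (10)(0.36) + (12)(0.02) = 6.48
E[X²] = (0)²(0.28) + (3)²(0.04) + (8)²(0.18) + (9)²(0.12) + (10)²(0.36) + (12)²(0.02) = 60.48
Var(X) = E[X²] − (E[X])² = 60.48 − (6.48)² = 18.4896

18.490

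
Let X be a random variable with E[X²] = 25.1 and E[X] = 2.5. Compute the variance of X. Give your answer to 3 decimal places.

18.850

V(X) = 25.1 − (2.5)² = 18.85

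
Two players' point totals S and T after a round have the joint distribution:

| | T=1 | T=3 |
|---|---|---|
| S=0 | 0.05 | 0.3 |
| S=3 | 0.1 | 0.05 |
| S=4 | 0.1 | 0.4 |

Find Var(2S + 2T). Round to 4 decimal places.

14.9900

E[S] = 2.45,  E[T] = 2.5,  E[ST] = 5.95
Var(S) = 9.35 − (2.45)² = 3.3475;  Var(T) = 7 − (2.5)² = 0.75
Cov(S,T) = 5.95 − (2.45)(2.5) = -0.175
Var(2S + 2T) = (2)²·3.3475 + (2)²·0.75 + 2·(2)·(2)·-0.175 = 14.99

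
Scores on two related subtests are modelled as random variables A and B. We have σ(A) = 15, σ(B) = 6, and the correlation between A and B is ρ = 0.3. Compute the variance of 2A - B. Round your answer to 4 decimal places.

var(A) = (15)² = 225;  var(B) = (6)² = 36
Cov(A,B) = ρ·σ(A)·σ(B) = 0.3·15·6 = 27
var(2A - B) = (2)²·var(A) + (-1)²·var(B) + 2·(2)·(-1)·Cov(A,B)
= 4·225 + 1·36 + -4·27 = 828

828.0000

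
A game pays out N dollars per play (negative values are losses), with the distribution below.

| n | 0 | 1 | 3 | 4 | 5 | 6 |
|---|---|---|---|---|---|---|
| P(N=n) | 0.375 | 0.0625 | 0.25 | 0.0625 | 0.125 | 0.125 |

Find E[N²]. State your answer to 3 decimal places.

10.938

E[N²] = (0)²(0.375) + (1)²(0.0625) + (3)²(0.25) + (4)²(0.0625) + (5)²(0.125) + (6)²(0.125) = 10.9375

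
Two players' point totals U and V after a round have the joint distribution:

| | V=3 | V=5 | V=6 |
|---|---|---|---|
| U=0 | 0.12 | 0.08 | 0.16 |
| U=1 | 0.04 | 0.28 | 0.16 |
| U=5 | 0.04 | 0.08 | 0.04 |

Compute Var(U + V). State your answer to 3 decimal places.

3.862

E[U] = 1.28,  E[V] = 4.96,  E[UV] = 6.28
Var(U) = 4.48 − (1.28)² = 2.8416;  Var(V) = 25.76 − (4.96)² = 1.1584
cov(U,V) = 6.28 − (1.28)(4.96) = -0.0688
Var(U + V) = (1)²·2.8416 + (1)²·1.1584 + 2·(1)·(1)·-0.0688 = 3.8624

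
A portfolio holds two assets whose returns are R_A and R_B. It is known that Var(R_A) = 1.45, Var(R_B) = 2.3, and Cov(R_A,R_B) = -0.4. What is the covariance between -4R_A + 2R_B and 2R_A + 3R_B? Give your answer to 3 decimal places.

Cov(-4R_A + 2R_B, 2R_A + 3R_B) = (-4)(2)Var(R_A) + (2)(3)Var(R_B) + [(-4)(3) + (2)(2)]Cov(R_A,R_B)
= -8·1.45 + 6·2.3 + -8·-0.4 = 5.4

5.400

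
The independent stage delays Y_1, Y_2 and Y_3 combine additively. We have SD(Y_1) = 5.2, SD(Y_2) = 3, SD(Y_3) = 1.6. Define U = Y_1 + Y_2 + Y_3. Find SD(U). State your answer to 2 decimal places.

var(Y_1) = 27.04, var(Y_2) = 9, var(Y_3) = 2.56
By independence, var(U) = (1)²var(Y_1) + (1)²var(Y_2) + (1)²var(Y_3)
= (1)²·27.04 + (1)²·9 + (1)²·2.56 = 38.6
SD(U) = √38.6 ≈ 6.21

6.21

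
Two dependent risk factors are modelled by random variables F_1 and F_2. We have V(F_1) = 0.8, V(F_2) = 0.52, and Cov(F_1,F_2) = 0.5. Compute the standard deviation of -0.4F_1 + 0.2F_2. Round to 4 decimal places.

0.2623

V(-0.4F_1 + 0.2F_2) = (-0.4)²·V(F_1) + (0.2)²·V(F_2) + 2·(-0.4)·(0.2)·Cov(F_1,F_2)
= 0.16·0.8 + 0.04·0.52 + -0.16·0.5 = 0.0688
SD(-0.4F_1 + 0.2F_2) = √0.0688 ≈ 0.2623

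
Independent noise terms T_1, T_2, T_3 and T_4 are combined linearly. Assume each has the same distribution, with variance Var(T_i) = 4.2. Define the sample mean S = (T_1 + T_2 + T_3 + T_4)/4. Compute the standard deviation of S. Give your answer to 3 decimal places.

1.025

By independence, Var(S) = (0.25)²Var(T_1) + (0.25)²Var(T_2) + (0.25)²Var(T_3) + (0.25)²Var(T_4)
= (0.25)²·4.2 + (0.25)²·4.2 + (0.25)²·4.2 + (0.25)²·4.2 = 1.05
σ(S) = √1.05 ≈ 1.025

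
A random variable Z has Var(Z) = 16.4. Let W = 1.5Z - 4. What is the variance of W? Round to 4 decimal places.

Var(1.5Z - 4) = (1.5)²·Var(Z) = 2.25·16.4 = 36.9

36.9000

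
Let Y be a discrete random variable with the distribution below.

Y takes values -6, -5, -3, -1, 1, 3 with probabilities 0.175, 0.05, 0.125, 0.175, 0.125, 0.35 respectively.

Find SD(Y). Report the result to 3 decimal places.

E[Y] = (-6)(0.175) + (-5)(0.05) + (-3)(0.125) + (-1)(0.175) + (1)(0.125) + (3)(0.35) = -0.675
E[Y²] = (-6)²(0.175) + (-5)²(0.05) + (-3)²(0.125) + (-1)²(0.175) + (1)²(0.125) + (3)²(0.35) = 12.125
Var(Y) = E[Y²] − (E[Y])² = 12.125 − (-0.675)² = 11.669375
SD(Y) = √11.669375 ≈ 3.416

3.416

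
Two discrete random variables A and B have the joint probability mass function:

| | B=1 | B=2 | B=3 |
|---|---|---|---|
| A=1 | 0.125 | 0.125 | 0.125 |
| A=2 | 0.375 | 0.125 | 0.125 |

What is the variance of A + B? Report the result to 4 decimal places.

E[A] = 1.625,  E[B] = 1.75,  E[AB] = 2.75
V(A) = 2.875 − (1.625)² = 0.234375;  V(B) = 3.75 − (1.75)² = 0.6875
cov(A,B) = 2.75 − (1.625)(1.75) = -0.09375
V(A + B) = (1)²·0.234375 + (1)²·0.6875 + 2·(1)·(1)·-0.09375 = 0.734375

0.7344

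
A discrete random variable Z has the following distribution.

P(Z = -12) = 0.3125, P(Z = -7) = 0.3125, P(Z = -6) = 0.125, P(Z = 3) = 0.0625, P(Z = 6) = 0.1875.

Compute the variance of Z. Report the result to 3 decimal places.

E[Z] = (-12)(0.3125) + (-7)(0.3125) + (-6)(0.125) + (3)(0.0625) + (6)(0.1875) = -5.375
E[Z²] = (-12)²(0.3125) + (-7)²(0.3125) + (-6)²(0.125) + (3)²(0.0625) + (6)²(0.1875) = 72.125
Var(Z) = E[Z²] − (E[Z])² = 72.125 − (-5.375)² = 43.234375

43.234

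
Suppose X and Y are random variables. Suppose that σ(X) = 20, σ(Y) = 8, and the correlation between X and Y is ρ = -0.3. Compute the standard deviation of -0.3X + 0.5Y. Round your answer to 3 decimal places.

8.149

V(X) = (20)² = 400;  V(Y) = (8)² = 64
Cov(X,Y) = ρ·σ(X)·σ(Y) = -0.3·20·8 = -48
V(-0.3X + 0.5Y) = (-0.3)²·V(X) + (0.5)²·V(Y) + 2·(-0.3)·(0.5)·Cov(X,Y)
= 0.09·400 + 0.25·64 + -0.3·-48 = 66.4
σ(-0.3X + 0.5Y) = √66.4 ≈ 8.149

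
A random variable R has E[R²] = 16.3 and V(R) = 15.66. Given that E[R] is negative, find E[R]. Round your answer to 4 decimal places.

-0.8000

(E[R])² = E[R²] − V(R) = 16.3 − 15.66 = 0.64
E[R] = −√0.64 = -0.8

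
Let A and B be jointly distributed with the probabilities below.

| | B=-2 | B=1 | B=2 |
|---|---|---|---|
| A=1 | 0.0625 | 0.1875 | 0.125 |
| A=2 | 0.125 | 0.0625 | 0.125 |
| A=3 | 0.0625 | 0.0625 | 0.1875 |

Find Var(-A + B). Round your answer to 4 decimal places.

3.1875

E[A] = 1.9375,  E[B] = 0.6875,  E[AB] = 1.375
Var(A) = 4.4375 − (1.9375)² = 0.68359375;  Var(B) = 3.0625 − (0.6875)² = 2.58984375
Cov(A,B) = 1.375 − (1.9375)(0.6875) = 0.04296875
Var(-A + B) = (-1)²·0.68359375 + (1)²·2.58984375 + 2·(-1)·(1)·0.04296875 = 3.1875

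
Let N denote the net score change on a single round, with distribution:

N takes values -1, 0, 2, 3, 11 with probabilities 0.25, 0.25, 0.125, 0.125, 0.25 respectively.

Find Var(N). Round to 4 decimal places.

E[N] = (-1)(0.25) + (0)(0.25) + (2)(0.125) + (3)(0.125) + (11)(0.25) = 3.125
E[N²] = (-1)²(0.25) + (0)²(0.25) + (2)²(0.125) + (3)²(0.125) + (11)²(0.25) = 32.125
Var(N) = E[N²] − (E[N])² = 32.125 − (3.125)² = 22.359375

22.3594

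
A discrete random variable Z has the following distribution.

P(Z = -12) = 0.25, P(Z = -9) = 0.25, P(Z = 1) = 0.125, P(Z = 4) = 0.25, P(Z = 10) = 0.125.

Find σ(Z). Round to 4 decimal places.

E[Z] = (-12)(0.25) + (-9)(0.25) + (1)(0.125) + (4)(0.25) + (10)(0.125) = -2.875
E[Z²] = (-12)²(0.25) + (-9)²(0.25) + (1)²(0.125) + (4)²(0.25) + (10)²(0.125) = 72.875
var(Z) = E[Z²] − (E[Z])² = 72.875 − (-2.875)² = 64.609375
σ(Z) = √64.609375 ≈ 8.0380

8.0380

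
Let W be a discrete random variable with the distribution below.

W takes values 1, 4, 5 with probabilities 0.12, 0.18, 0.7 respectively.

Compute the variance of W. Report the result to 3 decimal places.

E[W] = (1)(0.12) + (4)(0.18) + (5)(0.7) = 4.34
E[W²] = (1)²(0.12) + (4)²(0.18) + (5)²(0.7) = 20.5
V(W) = E[W²] − (E[W])² = 20.5 − (4.34)² = 1.6644

1.664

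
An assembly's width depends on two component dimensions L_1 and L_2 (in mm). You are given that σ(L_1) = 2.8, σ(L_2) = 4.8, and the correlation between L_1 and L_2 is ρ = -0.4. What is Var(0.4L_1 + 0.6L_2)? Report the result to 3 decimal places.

6.968

Var(L_1) = (2.8)² = 7.84;  Var(L_2) = (4.8)² = 23.04
Cov(L_1,L_2) = ρ·σ(L_1)·σ(L_2) = -0.4·2.8·4.8 = -5.376
Var(0.4L_1 + 0.6L_2) = (0.4)²·Var(L_1) + (0.6)²·Var(L_2) + 2·(0.4)·(0.6)·Cov(L_1,L_2)
= 0.16·7.84 + 0.36·23.04 + 0.48·-5.376 = 6.96832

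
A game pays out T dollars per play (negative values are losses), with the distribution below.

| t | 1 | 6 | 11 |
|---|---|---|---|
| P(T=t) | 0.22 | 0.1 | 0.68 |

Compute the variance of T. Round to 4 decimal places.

17.2100

E[T] = (1)(0.22) + (6)(0.1) + (11)(0.68) = 8.3
E[T²] = (1)²(0.22) + (6)²(0.1) + (11)²(0.68) = 86.1
Var(T) = E[T²] − (E[T])² = 86.1 − (8.3)² = 17.21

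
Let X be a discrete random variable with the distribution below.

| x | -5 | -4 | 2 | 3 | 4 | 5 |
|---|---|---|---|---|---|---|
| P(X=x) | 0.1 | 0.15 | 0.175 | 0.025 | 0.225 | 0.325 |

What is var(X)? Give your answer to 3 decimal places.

E[X] = (-5)(0.1) + (-4)(0.15) + (2)(0.175) + (3)(0.025) + (4)(0.225) + (5)(0.325) = 1.85
E[X²] = (-5)²(0.1) + (-4)²(0.15) + (2)²(0.175) + (3)²(0.025) + (4)²(0.225) + (5)²(0.325) = 17.55
var(X) = E[X²] − (E[X])² = 17.55 − (1.85)² = 14.1275

14.128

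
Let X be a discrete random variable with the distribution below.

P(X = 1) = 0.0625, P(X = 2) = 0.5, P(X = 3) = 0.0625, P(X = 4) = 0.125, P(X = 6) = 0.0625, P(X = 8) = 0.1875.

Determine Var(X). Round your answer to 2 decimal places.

E[X] = (1)(0.0625) + (2)(0.5) + (3)(0.0625) + (4)(0.125) + (6)(0.0625) + (8)(0.1875) = 3.625
E[X²] = (1)²(0.0625) + (2)²(0.5) + (3)²(0.0625) + (4)²(0.125) + (6)²(0.0625) + (8)²(0.1875) = 18.875
Var(X) = E[X²] − (E[X])² = 18.875 − (3.625)² = 5.734375

5.73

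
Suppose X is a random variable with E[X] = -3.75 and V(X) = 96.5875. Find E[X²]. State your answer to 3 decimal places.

110.650

E[X²] = V(X) + (E[X])² = 96.5875 + (-3.75)² = 110.65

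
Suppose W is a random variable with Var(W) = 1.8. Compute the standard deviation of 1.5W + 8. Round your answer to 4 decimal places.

Var(1.5W + 8) = (1.5)²·1.8 = 4.05
SD(1.5W + 8) = √4.05 ≈ 2.0125

2.0125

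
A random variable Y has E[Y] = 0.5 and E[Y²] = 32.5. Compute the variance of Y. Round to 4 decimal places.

Var(Y) = 32.5 − (0.5)² = 32.25

32.2500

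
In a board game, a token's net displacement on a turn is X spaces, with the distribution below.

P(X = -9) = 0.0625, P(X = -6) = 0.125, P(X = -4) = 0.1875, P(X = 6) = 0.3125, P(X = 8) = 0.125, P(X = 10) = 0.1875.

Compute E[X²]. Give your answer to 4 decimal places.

E[X²] = (-9)²(0.0625) + (-6)²(0.125) + (-4)²(0.1875) + (6)²(0.3125) + (8)²(0.125) + (10)²(0.1875) = 50.5625

50.5625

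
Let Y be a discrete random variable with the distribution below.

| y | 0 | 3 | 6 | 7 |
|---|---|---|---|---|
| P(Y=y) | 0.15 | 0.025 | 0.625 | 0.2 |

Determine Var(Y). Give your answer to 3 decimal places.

5.224

E[Y] = (0)(0.15) + (3)(0.025) + (6)(0.625) + (7)(0.2) = 5.225
E[Y²] = (0)²(0.15) + (3)²(0.025) + (6)²(0.625) + (7)²(0.2) = 32.525
Var(Y) = E[Y²] − (E[Y])² = 32.525 − (5.225)² = 5.224375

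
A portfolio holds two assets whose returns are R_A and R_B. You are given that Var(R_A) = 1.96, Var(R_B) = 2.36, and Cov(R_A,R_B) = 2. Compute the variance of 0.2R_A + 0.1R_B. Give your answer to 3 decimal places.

0.182

Var(0.2R_A + 0.1R_B) = (0.2)²·Var(R_A) + (0.1)²·Var(R_B) + 2·(0.2)·(0.1)·Cov(R_A,R_B)
= 0.04·1.96 + 0.01·2.36 + 0.04·2 = 0.182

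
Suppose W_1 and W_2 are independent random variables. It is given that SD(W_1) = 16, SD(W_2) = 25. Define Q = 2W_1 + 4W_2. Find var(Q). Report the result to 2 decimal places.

var(W_1) = 256, var(W_2) = 625
By independence, var(Q) = (2)²var(W_1) + (4)²var(W_2)
= (2)²·256 + (4)²·625 = 11024

11024.00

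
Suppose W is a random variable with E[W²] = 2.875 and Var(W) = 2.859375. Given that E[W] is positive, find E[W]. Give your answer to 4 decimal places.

(E[W])² = E[W²] − Var(W) = 2.875 − 2.859375 = 0.015625
E[W] = √0.015625 = 0.125

0.1250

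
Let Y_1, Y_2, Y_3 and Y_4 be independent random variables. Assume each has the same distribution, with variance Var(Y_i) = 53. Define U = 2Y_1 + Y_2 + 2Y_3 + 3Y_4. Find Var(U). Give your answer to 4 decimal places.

954.0000

By independence, Var(U) = (2)²Var(Y_1) + (1)²Var(Y_2) + (2)²Var(Y_3) + (3)²Var(Y_4)
= (2)²·53 + (1)²·53 + (2)²·53 + (3)²·53 = 954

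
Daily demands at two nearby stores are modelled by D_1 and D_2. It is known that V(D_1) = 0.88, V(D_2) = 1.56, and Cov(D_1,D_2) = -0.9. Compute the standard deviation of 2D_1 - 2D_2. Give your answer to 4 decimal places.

V(2D_1 - 2D_2) = (2)²·V(D_1) + (-2)²·V(D_2) + 2·(2)·(-2)·Cov(D_1,D_2)
= 4·0.88 + 4·1.56 + -8·-0.9 = 16.96
SD(2D_1 - 2D_2) = √16.96 ≈ 4.1183

4.1183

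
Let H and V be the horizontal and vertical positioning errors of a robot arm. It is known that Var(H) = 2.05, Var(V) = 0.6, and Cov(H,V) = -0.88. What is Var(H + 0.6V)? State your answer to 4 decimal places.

1.2100

Var(H + 0.6V) = (1)²·Var(H) + (0.6)²·Var(V) + 2·(1)·(0.6)·Cov(H,V)
= 1·2.05 + 0.36·0.6 + 1.2·-0.88 = 1.21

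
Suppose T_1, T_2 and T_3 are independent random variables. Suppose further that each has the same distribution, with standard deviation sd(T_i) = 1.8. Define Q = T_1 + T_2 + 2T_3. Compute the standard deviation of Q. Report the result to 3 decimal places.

4.409

V(T_i) = (1.8)² = 3.24
By independence, V(Q) = (1)²V(T_1) + (1)²V(T_2) + (2)²V(T_3)
= (1)²·3.24 + (1)²·3.24 + (2)²·3.24 = 19.44
sd(Q) = √19.44 ≈ 4.409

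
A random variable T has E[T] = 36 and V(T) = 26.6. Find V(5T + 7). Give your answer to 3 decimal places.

665.000

V(5T + 7) = (5)²·V(T) = 25·26.6 = 665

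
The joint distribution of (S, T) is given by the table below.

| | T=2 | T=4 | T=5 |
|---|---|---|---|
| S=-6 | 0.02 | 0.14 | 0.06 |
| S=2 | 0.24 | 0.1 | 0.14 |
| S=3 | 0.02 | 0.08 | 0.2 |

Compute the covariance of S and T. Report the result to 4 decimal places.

-0.2336

E[S] = 0.54,  E[T] = 3.84
E[ST] = 1.84
Cov(S,T) = E[ST] − E[S]E[T] = 1.84 − (0.54)(3.84) = -0.2336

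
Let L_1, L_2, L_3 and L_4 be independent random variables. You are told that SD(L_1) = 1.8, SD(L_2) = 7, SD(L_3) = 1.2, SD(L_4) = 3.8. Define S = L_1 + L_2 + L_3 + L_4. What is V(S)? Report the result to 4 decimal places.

V(L_1) = 3.24, V(L_2) = 49, V(L_3) = 1.44, V(L_4) = 14.44
By independence, V(S) = (1)²V(L_1) + (1)²V(L_2) + (1)²V(L_3) + (1)²V(L_4)
= (1)²·3.24 + (1)²·49 + (1)²·1.44 + (1)²·14.44 = 68.12

68.1200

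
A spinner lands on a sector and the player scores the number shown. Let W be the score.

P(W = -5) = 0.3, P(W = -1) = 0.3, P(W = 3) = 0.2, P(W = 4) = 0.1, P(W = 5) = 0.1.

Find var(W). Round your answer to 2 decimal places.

E[W] = (-5)(0.3) + (-1)(0.3) + (3)(0.2) + (4)(0.1) + (5)(0.1) = -0.3
E[W²] = (-5)²(0.3) + (-1)²(0.3) + (3)²(0.2) + (4)²(0.1) + (5)²(0.1) = 13.7
var(W) = E[W²] − (E[W])² = 13.7 − (-0.3)² = 13.61

13.61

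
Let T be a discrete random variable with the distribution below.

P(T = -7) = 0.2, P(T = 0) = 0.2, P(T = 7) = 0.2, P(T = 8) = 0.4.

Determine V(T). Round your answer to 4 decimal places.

34.9600

E[T] = (-7)(0.2) + (0)(0.2) + (7)(0.2) + (8)(0.4) = 3.2
E[T²] = (-7)²(0.2) + (0)²(0.2) + (7)²(0.2) + (8)²(0.4) = 45.2
V(T) = E[T²] − (E[T])² = 45.2 − (3.2)² = 34.96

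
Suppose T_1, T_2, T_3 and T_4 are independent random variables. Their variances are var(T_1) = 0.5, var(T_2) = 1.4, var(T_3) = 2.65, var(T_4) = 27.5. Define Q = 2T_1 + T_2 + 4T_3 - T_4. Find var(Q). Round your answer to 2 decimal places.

73.30

By independence, var(Q) = (2)²var(T_1) + (1)²var(T_2) + (4)²var(T_3) + (-1)²var(T_4)
= (2)²·0.5 + (1)²·1.4 + (4)²·2.65 + (-1)²·27.5 = 73.3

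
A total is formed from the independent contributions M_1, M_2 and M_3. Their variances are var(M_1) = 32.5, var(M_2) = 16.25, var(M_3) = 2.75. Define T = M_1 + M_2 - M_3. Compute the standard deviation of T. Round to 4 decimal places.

By independence, var(T) = (1)²var(M_1) + (1)²var(M_2) + (-1)²var(M_3)
= (1)²·32.5 + (1)²·16.25 + (-1)²·2.75 = 51.5
SD(T) = √51.5 ≈ 7.1764

7.1764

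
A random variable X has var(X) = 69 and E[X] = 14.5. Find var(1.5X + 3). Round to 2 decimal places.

var(1.5X + 3) = (1.5)²·var(X) = 2.25·69 = 155.25

155.25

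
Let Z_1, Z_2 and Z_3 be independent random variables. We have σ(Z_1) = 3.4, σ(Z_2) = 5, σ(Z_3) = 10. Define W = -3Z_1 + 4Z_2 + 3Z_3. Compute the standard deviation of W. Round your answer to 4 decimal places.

V(Z_1) = 11.56, V(Z_2) = 25, V(Z_3) = 100
By independence, V(W) = (-3)²V(Z_1) + (4)²V(Z_2) + (3)²V(Z_3)
= (-3)²·11.56 + (4)²·25 + (3)²·100 = 1404.04
σ(W) = √1404.04 ≈ 37.4705

37.4705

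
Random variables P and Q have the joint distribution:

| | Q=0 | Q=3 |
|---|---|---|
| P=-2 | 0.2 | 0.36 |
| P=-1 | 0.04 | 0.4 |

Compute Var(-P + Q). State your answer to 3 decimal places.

E[P] = -1.56,  E[Q] = 2.28,  E[PQ] = -3.36
Var(P) = 2.68 − (-1.56)² = 0.2464;  Var(Q) = 6.84 − (2.28)² = 1.6416
Cov(P,Q) = -3.36 − (-1.56)(2.28) = 0.1968
Var(-P + Q) = (-1)²·0.2464 + (1)²·1.6416 + 2·(-1)·(1)·0.1968 = 1.4944

1.494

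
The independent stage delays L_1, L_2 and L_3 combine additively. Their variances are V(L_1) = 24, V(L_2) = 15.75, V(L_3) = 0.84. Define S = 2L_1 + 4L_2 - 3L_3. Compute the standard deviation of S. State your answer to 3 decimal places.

18.856

By independence, V(S) = (2)²V(L_1) + (4)²V(L_2) + (-3)²V(L_3)
= (2)²·24 + (4)²·15.75 + (-3)²·0.84 = 355.56
SD(S) = √355.56 ≈ 18.856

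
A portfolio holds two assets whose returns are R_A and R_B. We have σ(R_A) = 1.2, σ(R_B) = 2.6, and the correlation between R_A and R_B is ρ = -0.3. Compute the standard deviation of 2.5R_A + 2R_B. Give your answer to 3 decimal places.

5.165

V(R_A) = (1.2)² = 1.44;  V(R_B) = (2.6)² = 6.76
cov(R_A,R_B) = ρ·σ(R_A)·σ(R_B) = -0.3·1.2·2.6 = -0.936
V(2.5R_A + 2R_B) = (2.5)²·V(R_A) + (2)²·V(R_B) + 2·(2.5)·(2)·cov(R_A,R_B)
= 6.25·1.44 + 4·6.76 + 10·-0.936 = 26.68
σ(2.5R_A + 2R_B) = √26.68 ≈ 5.165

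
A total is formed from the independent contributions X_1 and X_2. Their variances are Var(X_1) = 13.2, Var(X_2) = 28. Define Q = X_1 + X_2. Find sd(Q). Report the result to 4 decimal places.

6.4187

By independence, Var(Q) = (1)²Var(X_1) + (1)²Var(X_2)
= (1)²·13.2 + (1)²·28 = 41.2
sd(Q) = √41.2 ≈ 6.4187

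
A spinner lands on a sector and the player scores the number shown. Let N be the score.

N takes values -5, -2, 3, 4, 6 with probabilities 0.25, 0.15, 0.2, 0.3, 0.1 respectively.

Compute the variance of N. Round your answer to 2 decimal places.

E[N] = (-5)(0.25) + (-2)(0.15) + (3)(0.2) + (4)(0.3) + (6)(0.1) = 0.85
E[N²] = (-5)²(0.25) + (-2)²(0.15) + (3)²(0.2) + (4)²(0.3) + (6)²(0.1) = 17.05
var(N) = E[N²] − (E[N])² = 17.05 − (0.85)² = 16.3275

16.33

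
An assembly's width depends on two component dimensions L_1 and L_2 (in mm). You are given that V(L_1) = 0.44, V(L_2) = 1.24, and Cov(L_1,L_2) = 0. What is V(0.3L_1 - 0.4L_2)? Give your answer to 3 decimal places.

0.238

V(0.3L_1 - 0.4L_2) = (0.3)²·V(L_1) + (-0.4)²·V(L_2) + 2·(0.3)·(-0.4)·Cov(L_1,L_2)
= 0.09·0.44 + 0.16·1.24 + -0.24·0 = 0.238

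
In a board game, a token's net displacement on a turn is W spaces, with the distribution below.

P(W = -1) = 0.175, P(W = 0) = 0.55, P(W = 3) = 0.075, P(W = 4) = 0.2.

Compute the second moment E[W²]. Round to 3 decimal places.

E[W²] = (-1)²(0.175) + (0)²(0.55) + (3)²(0.075) + (4)²(0.2) = 4.05

4.050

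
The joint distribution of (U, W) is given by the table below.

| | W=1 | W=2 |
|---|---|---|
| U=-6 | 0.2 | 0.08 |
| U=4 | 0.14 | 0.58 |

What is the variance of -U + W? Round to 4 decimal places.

E[U] = 1.2,  E[W] = 1.66,  E[UW] = 3.04
V(U) = 21.6 − (1.2)² = 20.16;  V(W) = 2.98 − (1.66)² = 0.2244
cov(U,W) = 3.04 − (1.2)(1.66) = 1.048
V(-U + W) = (-1)²·20.16 + (1)²·0.2244 + 2·(-1)·(1)·1.048 = 18.2884

18.2884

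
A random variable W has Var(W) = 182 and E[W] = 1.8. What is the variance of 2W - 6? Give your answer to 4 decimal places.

728.0000

Var(2W - 6) = (2)²·Var(W) = 4·182 = 728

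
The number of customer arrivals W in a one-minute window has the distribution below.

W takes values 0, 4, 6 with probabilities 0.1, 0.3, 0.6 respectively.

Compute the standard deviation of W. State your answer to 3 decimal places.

1.833

E[W] = (0)(0.1) + (4)(0.3) + (6)(0.6) = 4.8
E[W²] = (0)²(0.1) + (4)²(0.3) + (6)²(0.6) = 26.4
V(W) = E[W²] − (E[W])² = 26.4 − (4.8)² = 3.36
SD(W) = √3.36 ≈ 1.833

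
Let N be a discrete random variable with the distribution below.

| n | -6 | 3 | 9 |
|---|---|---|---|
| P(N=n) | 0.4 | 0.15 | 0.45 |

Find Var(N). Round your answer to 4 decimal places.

47.7900

E[N] = (-6)(0.4) + (3)(0.15) + (9)(0.45) = 2.1
E[N²] = (-6)²(0.4) + (3)²(0.15) + (9)²(0.45) = 52.2
Var(N) = E[N²] − (E[N])² = 52.2 − (2.1)² = 47.79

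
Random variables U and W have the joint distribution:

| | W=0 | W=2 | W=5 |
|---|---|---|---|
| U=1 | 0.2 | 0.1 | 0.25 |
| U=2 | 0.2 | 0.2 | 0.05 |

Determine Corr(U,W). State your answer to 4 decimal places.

-0.2863

E[U] = 1.45,  E[W] = 2.1
E[UW] = 2.75
Cov(U,W) = E[UW] − E[U]E[W] = 2.75 − (1.45)(2.1) = -0.295
var(U) = 0.2475,  var(W) = 4.29
ρ = -0.295 / √(0.2475·4.29) ≈ -0.2863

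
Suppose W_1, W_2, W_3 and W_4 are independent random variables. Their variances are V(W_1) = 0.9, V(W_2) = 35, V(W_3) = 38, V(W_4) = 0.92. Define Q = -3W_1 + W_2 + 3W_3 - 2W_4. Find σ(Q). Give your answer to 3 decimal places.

By independence, V(Q) = (-3)²V(W_1) + (1)²V(W_2) + (3)²V(W_3) + (-2)²V(W_4)
= (-3)²·0.9 + (1)²·35 + (3)²·38 + (-2)²·0.92 = 388.78
σ(Q) = √388.78 ≈ 19.718

19.718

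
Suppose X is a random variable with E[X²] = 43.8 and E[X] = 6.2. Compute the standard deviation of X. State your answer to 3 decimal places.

2.315

var(X) = 43.8 − (6.2)² = 5.36
sd(X) = √5.36 ≈ 2.315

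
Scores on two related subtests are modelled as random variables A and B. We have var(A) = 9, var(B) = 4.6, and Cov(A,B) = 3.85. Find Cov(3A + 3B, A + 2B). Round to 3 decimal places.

89.250

Cov(3A + 3B, A + 2B) = (3)(1)var(A) + (3)(2)var(B) + [(3)(2) + (3)(1)]Cov(A,B)
= 3·9 + 6·4.6 + 9·3.85 = 89.25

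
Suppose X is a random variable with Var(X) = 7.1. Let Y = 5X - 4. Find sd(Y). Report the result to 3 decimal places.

Var(5X - 4) = (5)²·7.1 = 177.5
sd(Y) = √177.5 ≈ 13.323

13.323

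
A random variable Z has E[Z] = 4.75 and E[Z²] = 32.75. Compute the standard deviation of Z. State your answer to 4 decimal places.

3.1918

V(Z) = 32.75 − (4.75)² = 10.1875
SD(Z) = √10.1875 ≈ 3.1918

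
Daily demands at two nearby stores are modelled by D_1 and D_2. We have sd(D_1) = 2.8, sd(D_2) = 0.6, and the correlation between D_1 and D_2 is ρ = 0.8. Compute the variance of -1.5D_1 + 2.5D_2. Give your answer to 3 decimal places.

Var(D_1) = (2.8)² = 7.84;  Var(D_2) = (0.6)² = 0.36
cov(D_1,D_2) = ρ·sd(D_1)·sd(D_2) = 0.8·2.8·0.6 = 1.344
Var(-1.5D_1 + 2.5D_2) = (-1.5)²·Var(D_1) + (2.5)²·Var(D_2) + 2·(-1.5)·(2.5)·cov(D_1,D_2)
= 2.25·7.84 + 6.25·0.36 + -7.5·1.344 = 9.81

9.810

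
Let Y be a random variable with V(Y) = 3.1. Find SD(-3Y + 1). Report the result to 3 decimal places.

5.282

V(-3Y + 1) = (-3)²·3.1 = 27.9
SD(-3Y + 1) = √27.9 ≈ 5.282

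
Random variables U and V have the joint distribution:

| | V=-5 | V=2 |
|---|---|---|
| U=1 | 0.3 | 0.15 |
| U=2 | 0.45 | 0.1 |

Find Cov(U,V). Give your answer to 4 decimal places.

-0.2625

E[U] = 1.55,  E[V] = -3.25
E[UV] = -5.3
Cov(U,V) = E[UV] − E[U]E[V] = -5.3 − (1.55)(-3.25) = -0.2625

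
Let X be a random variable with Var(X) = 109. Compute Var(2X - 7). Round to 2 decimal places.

Var(2X - 7) = (2)²·Var(X) = 4·109 = 436

436.00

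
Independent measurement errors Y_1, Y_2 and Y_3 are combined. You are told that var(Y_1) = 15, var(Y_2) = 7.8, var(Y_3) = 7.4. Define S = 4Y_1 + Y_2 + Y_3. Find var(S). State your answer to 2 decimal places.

255.20

By independence, var(S) = (4)²var(Y_1) + (1)²var(Y_2) + (1)²var(Y_3)
= (4)²·15 + (1)²·7.8 + (1)²·7.4 = 255.2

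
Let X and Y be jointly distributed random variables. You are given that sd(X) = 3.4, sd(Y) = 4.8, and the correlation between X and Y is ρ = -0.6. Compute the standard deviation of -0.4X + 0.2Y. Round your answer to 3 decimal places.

2.083

Var(X) = (3.4)² = 11.56;  Var(Y) = (4.8)² = 23.04
Cov(X,Y) = ρ·sd(X)·sd(Y) = -0.6·3.4·4.8 = -9.792
Var(-0.4X + 0.2Y) = (-0.4)²·Var(X) + (0.2)²·Var(Y) + 2·(-0.4)·(0.2)·Cov(X,Y)
= 0.16·11.56 + 0.04·23.04 + -0.16·-9.792 = 4.33792
sd(-0.4X + 0.2Y) = √4.33792 ≈ 2.083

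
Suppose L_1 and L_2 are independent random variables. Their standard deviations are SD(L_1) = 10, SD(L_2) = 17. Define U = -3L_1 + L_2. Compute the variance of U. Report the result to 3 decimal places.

Var(L_1) = 100, Var(L_2) = 289
By independence, Var(U) = (-3)²Var(L_1) + (1)²Var(L_2)
= (-3)²·100 + (1)²·289 = 1189

1189.000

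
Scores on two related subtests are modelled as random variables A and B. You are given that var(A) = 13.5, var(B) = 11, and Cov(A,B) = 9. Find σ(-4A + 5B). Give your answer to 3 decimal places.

11.446

var(-4A + 5B) = (-4)²·var(A) + (5)²·var(B) + 2·(-4)·(5)·Cov(A,B)
= 16·13.5 + 25·11 + -40·9 = 131
σ(-4A + 5B) = √131 ≈ 11.446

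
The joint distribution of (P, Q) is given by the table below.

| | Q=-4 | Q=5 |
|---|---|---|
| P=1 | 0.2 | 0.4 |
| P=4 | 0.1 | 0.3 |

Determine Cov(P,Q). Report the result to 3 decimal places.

0.540

E[P] = 2.2,  E[Q] = 2.3
E[PQ] = 5.6
Cov(P,Q) = E[PQ] − E[P]E[Q] = 5.6 − (2.2)(2.3) = 0.54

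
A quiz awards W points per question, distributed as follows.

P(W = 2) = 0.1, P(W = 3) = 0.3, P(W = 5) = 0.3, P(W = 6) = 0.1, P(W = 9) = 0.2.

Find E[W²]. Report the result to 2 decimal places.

30.40

E[W²] = (2)²(0.1) + (3)²(0.3) + (5)²(0.3) + (6)²(0.1) + (9)²(0.2) = 30.4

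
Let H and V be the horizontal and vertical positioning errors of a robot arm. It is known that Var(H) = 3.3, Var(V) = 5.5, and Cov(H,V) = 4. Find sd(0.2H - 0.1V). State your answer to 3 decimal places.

Var(0.2H - 0.1V) = (0.2)²·Var(H) + (-0.1)²·Var(V) + 2·(0.2)·(-0.1)·Cov(H,V)
= 0.04·3.3 + 0.01·5.5 + -0.04·4 = 0.027
sd(0.2H - 0.1V) = √0.027 ≈ 0.164

0.164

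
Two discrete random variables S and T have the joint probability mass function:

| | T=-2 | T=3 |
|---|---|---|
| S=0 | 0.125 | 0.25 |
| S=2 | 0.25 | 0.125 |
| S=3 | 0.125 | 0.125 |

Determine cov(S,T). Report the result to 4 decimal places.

-0.6250

E[S] = 1.5,  E[T] = 0.5
E[ST] = 0.125
cov(S,T) = E[ST] − E[S]E[T] = 0.125 − (1.5)(0.5) = -0.625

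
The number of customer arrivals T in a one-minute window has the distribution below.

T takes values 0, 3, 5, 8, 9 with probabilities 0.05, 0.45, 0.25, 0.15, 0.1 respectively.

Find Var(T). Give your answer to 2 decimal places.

E[T] = (0)(0.05) + (3)(0.45) + (5)(0.25) + (8)(0.15) + (9)(0.1) = 4.7
E[T²] = (0)²(0.05) + (3)²(0.45) + (5)²(0.25) + (8)²(0.15) + (9)²(0.1) = 28
Var(T) = E[T²] − (E[T])² = 28 − (4.7)² = 5.91

5.91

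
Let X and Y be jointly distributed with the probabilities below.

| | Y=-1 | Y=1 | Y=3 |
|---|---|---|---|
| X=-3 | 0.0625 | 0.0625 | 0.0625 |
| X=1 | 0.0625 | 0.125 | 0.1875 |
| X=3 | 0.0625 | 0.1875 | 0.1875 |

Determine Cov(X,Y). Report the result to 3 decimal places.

E[X] = 1.125,  E[Y] = 1.5
E[XY] = 2.125
Cov(X,Y) = E[XY] − E[X]E[Y] = 2.125 − (1.125)(1.5) = 0.4375

0.438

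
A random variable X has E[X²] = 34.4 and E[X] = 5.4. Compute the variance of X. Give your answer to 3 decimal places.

5.240

var(X) = 34.4 − (5.4)² = 5.24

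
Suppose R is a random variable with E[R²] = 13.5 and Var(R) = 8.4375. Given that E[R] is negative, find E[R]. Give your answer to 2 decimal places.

-2.25

(E[R])² = E[R²] − Var(R) = 13.5 − 8.4375 = 5.0625
E[R] = −√5.0625 = -2.25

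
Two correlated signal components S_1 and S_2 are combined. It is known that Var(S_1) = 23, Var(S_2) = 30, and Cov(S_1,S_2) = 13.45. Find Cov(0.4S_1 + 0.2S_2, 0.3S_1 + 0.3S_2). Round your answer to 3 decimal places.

6.981

Cov(0.4S_1 + 0.2S_2, 0.3S_1 + 0.3S_2) = (0.4)(0.3)Var(S_1) + (0.2)(0.3)Var(S_2) + [(0.4)(0.3) + (0.2)(0.3)]Cov(S_1,S_2)
= 0.12·23 + 0.06·30 + 0.18·13.45 = 6.981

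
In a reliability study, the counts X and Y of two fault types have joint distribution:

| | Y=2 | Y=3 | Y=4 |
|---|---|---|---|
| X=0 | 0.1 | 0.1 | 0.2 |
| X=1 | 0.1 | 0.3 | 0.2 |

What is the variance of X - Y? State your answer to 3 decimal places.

0.840

E[X] = 0.6,  E[Y] = 3.2,  E[XY] = 1.9
var(X) = 0.6 − (0.6)² = 0.24;  var(Y) = 10.8 − (3.2)² = 0.56
cov(X,Y) = 1.9 − (0.6)(3.2) = -0.02
var(X - Y) = (1)²·0.24 + (-1)²·0.56 + 2·(1)·(-1)·-0.02 = 0.84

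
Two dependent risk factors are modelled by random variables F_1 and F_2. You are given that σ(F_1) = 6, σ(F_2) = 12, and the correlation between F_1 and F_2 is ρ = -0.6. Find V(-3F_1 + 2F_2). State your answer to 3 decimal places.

V(F_1) = (6)² = 36;  V(F_2) = (12)² = 144
Cov(F_1,F_2) = ρ·σ(F_1)·σ(F_2) = -0.6·6·12 = -43.2
V(-3F_1 + 2F_2) = (-3)²·V(F_1) + (2)²·V(F_2) + 2·(-3)·(2)·Cov(F_1,F_2)
= 9·36 + 4·144 + -12·-43.2 = 1418.4

1418.400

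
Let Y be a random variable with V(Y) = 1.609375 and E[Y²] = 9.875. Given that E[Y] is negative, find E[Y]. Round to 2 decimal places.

-2.88

(E[Y])² = E[Y²] − V(Y) = 9.875 − 1.609375 = 8.265625
E[Y] = −√8.265625 = -2.875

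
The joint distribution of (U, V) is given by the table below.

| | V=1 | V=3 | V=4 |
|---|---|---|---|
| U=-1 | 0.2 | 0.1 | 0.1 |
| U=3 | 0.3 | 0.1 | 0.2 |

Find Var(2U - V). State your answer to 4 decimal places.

E[U] = 1.4,  E[V] = 2.3,  E[UV] = 3.3
Var(U) = 5.8 − (1.4)² = 3.84;  Var(V) = 7.1 − (2.3)² = 1.81
cov(U,V) = 3.3 − (1.4)(2.3) = 0.08
Var(2U - V) = (2)²·3.84 + (-1)²·1.81 + 2·(2)·(-1)·0.08 = 16.85

16.8500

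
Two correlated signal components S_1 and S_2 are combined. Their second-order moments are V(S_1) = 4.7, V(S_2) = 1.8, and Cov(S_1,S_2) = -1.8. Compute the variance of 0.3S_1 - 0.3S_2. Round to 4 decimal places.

V(0.3S_1 - 0.3S_2) = (0.3)²·V(S_1) + (-0.3)²·V(S_2) + 2·(0.3)·(-0.3)·Cov(S_1,S_2)
= 0.09·4.7 + 0.09·1.8 + -0.18·-1.8 = 0.909

0.9090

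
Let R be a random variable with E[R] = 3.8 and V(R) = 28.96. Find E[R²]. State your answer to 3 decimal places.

43.400

E[R²] = V(R) + (E[R])² = 28.96 + (3.8)² = 43.4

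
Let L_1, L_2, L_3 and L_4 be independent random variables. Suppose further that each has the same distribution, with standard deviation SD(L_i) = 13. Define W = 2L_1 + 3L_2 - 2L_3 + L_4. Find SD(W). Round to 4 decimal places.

55.1543

var(L_i) = (13)² = 169
By independence, var(W) = (2)²var(L_1) + (3)²var(L_2) + (-2)²var(L_3) + (1)²var(L_4)
= (2)²·169 + (3)²·169 + (-2)²·169 + (1)²·169 = 3042
SD(W) = √3042 ≈ 55.1543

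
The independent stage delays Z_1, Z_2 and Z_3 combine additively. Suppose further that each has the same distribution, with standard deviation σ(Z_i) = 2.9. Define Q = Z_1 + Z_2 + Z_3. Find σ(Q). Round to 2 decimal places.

5.02

var(Z_i) = (2.9)² = 8.41
By independence, var(Q) = (1)²var(Z_1) + (1)²var(Z_2) + (1)²var(Z_3)
= (1)²·8.41 + (1)²·8.41 + (1)²·8.41 = 25.23
σ(Q) = √25.23 ≈ 5.02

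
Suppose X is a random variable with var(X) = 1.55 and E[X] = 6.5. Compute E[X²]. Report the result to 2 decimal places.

E[X²] = var(X) + (E[X])² = 1.55 + (6.5)² = 43.8

43.80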